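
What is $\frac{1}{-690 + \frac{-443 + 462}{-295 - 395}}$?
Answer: $- \frac{690}{476119} \approx -0.0014492$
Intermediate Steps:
$\frac{1}{-690 + \frac{-443 + 462}{-295 - 395}} = \frac{1}{-690 + \frac{19}{-690}} = \frac{1}{-690 + 19 \left(- \frac{1}{690}\right)} = \frac{1}{-690 - \frac{19}{690}} = \frac{1}{- \frac{476119}{690}} = - \frac{690}{476119}$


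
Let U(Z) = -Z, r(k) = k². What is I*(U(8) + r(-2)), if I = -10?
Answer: 40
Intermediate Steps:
I*(U(8) + r(-2)) = -10*(-1*8 + (-2)²) = -10*(-8 + 4) = -10*(-4) = 40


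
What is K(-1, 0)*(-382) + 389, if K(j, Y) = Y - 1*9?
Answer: 3827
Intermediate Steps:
K(j, Y) = -9 + Y (K(j, Y) = Y - 9 = -9 + Y)
K(-1, 0)*(-382) + 389 = (-9 + 0)*(-382) + 389 = -9*(-382) + 389 = 3438 + 389 = 3827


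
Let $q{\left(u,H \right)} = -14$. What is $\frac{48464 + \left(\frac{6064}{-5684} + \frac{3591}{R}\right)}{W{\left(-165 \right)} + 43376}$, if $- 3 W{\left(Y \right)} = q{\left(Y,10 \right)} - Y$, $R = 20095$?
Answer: $\frac{4151591749413}{3711492585115} \approx 1.1186$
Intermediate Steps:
$W{\left(Y \right)} = \frac{14}{3} + \frac{Y}{3}$ ($W{\left(Y \right)} = - \frac{-14 - Y}{3} = \frac{14}{3} + \frac{Y}{3}$)
$\frac{48464 + \left(\frac{6064}{-5684} + \frac{3591}{R}\right)}{W{\left(-165 \right)} + 43376} = \frac{48464 + \left(\frac{6064}{-5684} + \frac{3591}{20095}\right)}{\left(\frac{14}{3} + \frac{1}{3} \left(-165\right)\right) + 43376} = \frac{48464 + \left(6064 \left(- \frac{1}{5684}\right) + 3591 \cdot \frac{1}{20095}\right)}{\left(\frac{14}{3} - 55\right) + 43376} = \frac{48464 + \left(- \frac{1516}{1421} + \frac{3591}{20095}\right)}{- \frac{151}{3} + 43376} = \frac{48464 - \frac{25361209}{28554995}}{\frac{129977}{3}} = \frac{1383863916471}{28554995} \cdot \frac{3}{129977} = \frac{4151591749413}{3711492585115}$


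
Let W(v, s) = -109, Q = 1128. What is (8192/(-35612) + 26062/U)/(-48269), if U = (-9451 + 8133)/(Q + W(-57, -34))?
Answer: 9093894423/21784456901 ≈ 0.41745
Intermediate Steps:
U = -1318/1019 (U = (-9451 + 8133)/(1128 - 109) = -1318/1019 ≈ -1.2934)
(8192/(-35612) + 26062/U)/(-48269) = (8192/(-35612) + 26062/(-1318/1019))/(-48269) = (8192*(-1/35612) + 26062*(-1019/1318))*(-1/48269) = (-2048/8903 - 13278589/659)*(-1/48269) = -118220627499/5867077*(-1/48269) = 9093894423/21784456901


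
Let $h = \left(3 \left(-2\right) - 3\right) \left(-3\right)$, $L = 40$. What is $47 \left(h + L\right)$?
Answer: $3149$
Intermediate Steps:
$h = 27$ ($h = \left(-6 - 3\right) \left(-3\right) = \left(-9\right) \left(-3\right) = 27$)
$47 \left(h + L\right) = 47 \left(27 + 40\right) = 47 \cdot 67 = 3149$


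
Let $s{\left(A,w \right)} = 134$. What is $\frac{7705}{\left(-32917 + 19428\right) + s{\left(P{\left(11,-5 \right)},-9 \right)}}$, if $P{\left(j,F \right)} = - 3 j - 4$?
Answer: $- \frac{1541}{2671} \approx -0.57694$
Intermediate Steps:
$P{\left(j,F \right)} = -4 - 3 j$
$\frac{7705}{\left(-32917 + 19428\right) + s{\left(P{\left(11,-5 \right)},-9 \right)}} = \frac{7705}{\left(-32917 + 19428\right) + 134} = \frac{7705}{-13489 + 134} = \frac{7705}{-13355} = 7705 \left(- \frac{1}{13355}\right) = - \frac{1541}{2671}$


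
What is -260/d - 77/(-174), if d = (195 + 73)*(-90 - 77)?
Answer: 872863/1946886 ≈ 0.44834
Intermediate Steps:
d = -44756 (d = 268*(-167) = -44756)
-260/d - 77/(-174) = -260/(-44756) - 77/(-174) = -260*(-1/44756) - 77*(-1/174) = 65/11189 + 77/174 = 872863/1946886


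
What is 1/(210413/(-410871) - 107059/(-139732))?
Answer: 57411826572/14586009073 ≈ 3.9361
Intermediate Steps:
1/(210413/(-410871) - 107059/(-139732)) = 1/(210413*(-1/410871) - 107059*(-1/139732)) = 1/(-210413/410871 + 107059/139732) = 1/(14586009073/57411826572) = 57411826572/14586009073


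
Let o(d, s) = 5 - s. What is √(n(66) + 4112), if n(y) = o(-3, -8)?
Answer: 5*√165 ≈ 64.226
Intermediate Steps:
n(y) = 13 (n(y) = 5 - 1*(-8) = 5 + 8 = 13)
√(n(66) + 4112) = √(13 + 4112) = √4125 = 5*√165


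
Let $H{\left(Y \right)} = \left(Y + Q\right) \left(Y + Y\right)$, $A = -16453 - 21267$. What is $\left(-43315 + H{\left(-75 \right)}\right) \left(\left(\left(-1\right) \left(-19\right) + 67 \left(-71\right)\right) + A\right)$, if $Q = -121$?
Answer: $590803070$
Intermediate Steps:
$A = -37720$
$H{\left(Y \right)} = 2 Y \left(-121 + Y\right)$ ($H{\left(Y \right)} = \left(Y - 121\right) \left(Y + Y\right) = \left(-121 + Y\right) 2 Y = 2 Y \left(-121 + Y\right)$)
$\left(-43315 + H{\left(-75 \right)}\right) \left(\left(\left(-1\right) \left(-19\right) + 67 \left(-71\right)\right) + A\right) = \left(-43315 + 2 \left(-75\right) \left(-121 - 75\right)\right) \left(\left(\left(-1\right) \left(-19\right) + 67 \left(-71\right)\right) - 37720\right) = \left(-43315 + 2 \left(-75\right) \left(-196\right)\right) \left(\left(19 - 4757\right) - 37720\right) = \left(-43315 + 29400\right) \left(-4738 - 37720\right) = \left(-13915\right) \left(-42458\right) = 590803070$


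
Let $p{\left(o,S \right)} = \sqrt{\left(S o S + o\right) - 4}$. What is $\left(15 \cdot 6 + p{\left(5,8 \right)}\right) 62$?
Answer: $5580 + 62 \sqrt{321} \approx 6690.8$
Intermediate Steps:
$p{\left(o,S \right)} = \sqrt{-4 + o + o S^{2}}$ ($p{\left(o,S \right)} = \sqrt{\left(o S^{2} + o\right) - 4} = \sqrt{\left(o + o S^{2}\right) - 4} = \sqrt{-4 + o + o S^{2}}$)
$\left(15 \cdot 6 + p{\left(5,8 \right)}\right) 62 = \left(15 \cdot 6 + \sqrt{-4 + 5 + 5 \cdot 8^{2}}\right) 62 = \left(90 + \sqrt{-4 + 5 + 5 \cdot 64}\right) 62 = \left(90 + \sqrt{-4 + 5 + 320}\right) 62 = \left(90 + \sqrt{321}\right) 62 = 5580 + 62 \sqrt{321}$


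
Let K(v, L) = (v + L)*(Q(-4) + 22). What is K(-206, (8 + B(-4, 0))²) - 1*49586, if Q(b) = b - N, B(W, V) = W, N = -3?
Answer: -53576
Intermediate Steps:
Q(b) = 3 + b (Q(b) = b - 1*(-3) = b + 3 = 3 + b)
K(v, L) = 21*L + 21*v (K(v, L) = (v + L)*((3 - 4) + 22) = (L + v)*(-1 + 22) = (L + v)*21 = 21*L + 21*v)
K(-206, (8 + B(-4, 0))²) - 1*49586 = (21*(8 - 4)² + 21*(-206)) - 1*49586 = (21*4² - 4326) - 49586 = (21*16 - 4326) - 49586 = (336 - 4326) - 49586 = -3990 - 49586 = -53576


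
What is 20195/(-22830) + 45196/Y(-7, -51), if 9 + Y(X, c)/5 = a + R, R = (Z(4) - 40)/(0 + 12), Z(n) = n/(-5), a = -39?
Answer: -207402959/1173462 ≈ -176.74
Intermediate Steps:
Z(n) = -n/5 (Z(n) = n*(-⅕) = -n/5)
R = -17/5 (R = (-⅕*4 - 40)/(0 + 12) = (-⅘ - 40)/12 = -204/5*1/12 = -17/5 ≈ -3.4000)
Y(X, c) = -257 (Y(X, c) = -45 + 5*(-39 - 17/5) = -45 + 5*(-212/5) = -45 - 212 = -257)
20195/(-22830) + 45196/Y(-7, -51) = 20195/(-22830) + 45196/(-257) = 20195*(-1/22830) + 45196*(-1/257) = -4039/4566 - 45196/257 = -207402959/1173462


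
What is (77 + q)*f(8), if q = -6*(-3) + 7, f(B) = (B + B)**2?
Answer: 26112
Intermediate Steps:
f(B) = 4*B**2 (f(B) = (2*B)**2 = 4*B**2)
q = 25 (q = 18 + 7 = 25)
(77 + q)*f(8) = (77 + 25)*(4*8**2) = 102*(4*64) = 102*256 = 26112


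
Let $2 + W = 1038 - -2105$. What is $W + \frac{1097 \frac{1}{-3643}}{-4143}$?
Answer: $\frac{47406953906}{15092949} \approx 3141.0$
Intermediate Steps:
$W = 3141$ ($W = -2 + \left(1038 - -2105\right) = -2 + \left(1038 + 2105\right) = -2 + 3143 = 3141$)
$W + \frac{1097 \frac{1}{-3643}}{-4143} = 3141 + \frac{1097 \frac{1}{-3643}}{-4143} = 3141 + 1097 \left(- \frac{1}{3643}\right) \left(- \frac{1}{4143}\right) = 3141 - - \frac{1097}{15092949} = 3141 + \frac{1097}{15092949} = \frac{47406953906}{15092949}$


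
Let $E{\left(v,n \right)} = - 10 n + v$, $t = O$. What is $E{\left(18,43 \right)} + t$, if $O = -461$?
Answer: $-873$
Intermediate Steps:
$t = -461$
$E{\left(v,n \right)} = v - 10 n$
$E{\left(18,43 \right)} + t = \left(18 - 430\right) - 461 = -412 - 461 = -873$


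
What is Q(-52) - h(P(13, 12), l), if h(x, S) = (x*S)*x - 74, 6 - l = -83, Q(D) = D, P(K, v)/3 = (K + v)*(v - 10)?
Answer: -2002478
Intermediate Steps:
P(K, v) = 3*(-10 + v)*(K + v) (P(K, v) = 3*((K + v)*(v - 10)) = 3*((K + v)*(-10 + v)) = 3*((-10 + v)*(K + v)) = 3*(-10 + v)*(K + v))
l = 89 (l = 6 - 1*(-83) = 6 + 83 = 89)
h(x, S) = -74 + S*x² (h(x, S) = (S*x)*x - 74 = S*x² - 74 = -74 + S*x²)
Q(-52) - h(P(13, 12), l) = -52 - (-74 + 89*(-30*13 - 30*12 + 3*12² + 3*13*12)²) = -52 - (-74 + 89*(-390 - 360 + 3*144 + 468)²) = -52 - (-74 + 89*(-390 - 360 + 432 + 468)²) = -52 - (-74 + 89*150²) = -52 - (-74 + 89*22500) = -52 - (-74 + 2002500) = -52 - 1*2002426 = -52 - 2002426 = -2002478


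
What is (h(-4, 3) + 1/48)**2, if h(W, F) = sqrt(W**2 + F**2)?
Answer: 58081/2304 ≈ 25.209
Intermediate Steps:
h(W, F) = sqrt(F**2 + W**2)
(h(-4, 3) + 1/48)**2 = (sqrt(3**2 + (-4)**2) + 1/48)**2 = (sqrt(9 + 16) + 1/48)**2 = (sqrt(25) + 1/48)**2 = (5 + 1/48)**2 = (241/48)**2 = 58081/2304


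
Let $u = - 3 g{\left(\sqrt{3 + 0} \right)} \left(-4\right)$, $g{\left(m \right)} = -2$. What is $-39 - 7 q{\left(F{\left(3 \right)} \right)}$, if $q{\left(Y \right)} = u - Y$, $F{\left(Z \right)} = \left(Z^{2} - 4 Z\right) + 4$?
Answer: $136$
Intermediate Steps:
$u = -24$ ($u = \left(-3\right) \left(-2\right) \left(-4\right) = 6 \left(-4\right) = -24$)
$F{\left(Z \right)} = 4 + Z^{2} - 4 Z$
$q{\left(Y \right)} = -24 - Y$
$-39 - 7 q{\left(F{\left(3 \right)} \right)} = -39 - 7 \left(-24 - \left(4 + 3^{2} - 12\right)\right) = -39 - 7 \left(-24 - \left(4 + 9 - 12\right)\right) = -39 - 7 \left(-24 - 1\right) = -39 - -175 = -39 + 175 = 136$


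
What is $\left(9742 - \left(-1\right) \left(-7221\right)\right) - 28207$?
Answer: $-25686$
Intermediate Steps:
$\left(9742 - \left(-1\right) \left(-7221\right)\right) - 28207 = \left(9742 - 7221\right) - 28207 = 2521 - 28207 = -25686$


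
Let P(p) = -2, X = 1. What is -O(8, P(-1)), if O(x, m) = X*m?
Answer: 2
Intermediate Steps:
O(x, m) = m (O(x, m) = 1*m = m)
-O(8, P(-1)) = -1*(-2) = 2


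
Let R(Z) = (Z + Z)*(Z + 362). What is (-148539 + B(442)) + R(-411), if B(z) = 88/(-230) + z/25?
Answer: -62240129/575 ≈ -1.0824e+5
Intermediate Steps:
B(z) = -44/115 + z/25 (B(z) = 88*(-1/230) + z*(1/25) = -44/115 + z/25)
R(Z) = 2*Z*(362 + Z) (R(Z) = (2*Z)*(362 + Z) = 2*Z*(362 + Z))
(-148539 + B(442)) + R(-411) = (-148539 + (-44/115 + (1/25)*442)) + 2*(-411)*(362 - 411) = (-148539 + (-44/115 + 442/25)) + 2*(-411)*(-49) = (-148539 + 9946/575) + 40278 = -85399979/575 + 40278 = -62240129/575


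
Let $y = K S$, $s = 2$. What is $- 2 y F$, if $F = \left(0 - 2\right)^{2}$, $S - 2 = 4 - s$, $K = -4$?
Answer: $128$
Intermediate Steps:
$S = 4$ ($S = 2 + \left(4 - 2\right) = 2 + 2 = 4$)
$y = -16$ ($y = \left(-4\right) 4 = -16$)
$F = 4$ ($F = \left(-2\right)^{2} = 4$)
$- 2 y F = \left(-2\right) \left(-16\right) 4 = 32 \cdot 4 = 128$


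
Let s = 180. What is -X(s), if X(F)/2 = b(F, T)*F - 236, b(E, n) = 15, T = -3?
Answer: -4928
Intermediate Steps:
X(F) = -472 + 30*F (X(F) = 2*(15*F - 236) = 2*(-236 + 15*F) = -472 + 30*F)
-X(s) = -(-472 + 30*180) = -(-472 + 5400) = -1*4928 = -4928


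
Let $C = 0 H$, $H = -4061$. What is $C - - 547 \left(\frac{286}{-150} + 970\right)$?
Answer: $\frac{39716029}{75} \approx 5.2955 \cdot 10^{5}$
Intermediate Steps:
$C = 0$ ($C = 0 \left(-4061\right) = 0$)
$C - - 547 \left(\frac{286}{-150} + 970\right) = 0 - - 547 \left(\frac{286}{-150} + 970\right) = 0 - - 547 \left(286 \left(- \frac{1}{150}\right) + 970\right) = 0 - - 547 \left(- \frac{143}{75} + 970\right) = 0 - \left(-547\right) \frac{72607}{75} = 0 - - \frac{39716029}{75} = 0 + \frac{39716029}{75} = \frac{39716029}{75}$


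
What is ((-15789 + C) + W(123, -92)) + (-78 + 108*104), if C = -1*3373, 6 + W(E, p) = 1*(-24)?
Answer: -8038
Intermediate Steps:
W(E, p) = -30 (W(E, p) = -6 + 1*(-24) = -6 - 24 = -30)
C = -3373
((-15789 + C) + W(123, -92)) + (-78 + 108*104) = ((-15789 - 3373) - 30) + (-78 + 108*104) = (-19162 - 30) + (-78 + 11232) = -19192 + 11154 = -8038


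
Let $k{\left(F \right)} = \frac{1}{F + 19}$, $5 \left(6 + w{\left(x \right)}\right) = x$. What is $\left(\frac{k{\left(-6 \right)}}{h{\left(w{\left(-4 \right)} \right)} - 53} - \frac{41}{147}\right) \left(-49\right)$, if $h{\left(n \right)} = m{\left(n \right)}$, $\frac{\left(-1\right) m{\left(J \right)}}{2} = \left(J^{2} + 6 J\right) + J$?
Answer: $\frac{224552}{16341} \approx 13.742$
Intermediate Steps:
$w{\left(x \right)} = -6 + \frac{x}{5}$
$m{\left(J \right)} = - 14 J - 2 J^{2}$ ($m{\left(J \right)} = - 2 \left(\left(J^{2} + 6 J\right) + J\right) = - 2 \left(J^{2} + 7 J\right) = - 14 J - 2 J^{2}$)
$h{\left(n \right)} = - 2 n \left(7 + n\right)$
$k{\left(F \right)} = \frac{1}{19 + F}$
$\left(\frac{k{\left(-6 \right)}}{h{\left(w{\left(-4 \right)} \right)} - 53} - \frac{41}{147}\right) \left(-49\right) = \left(\frac{1}{\left(19 - 6\right) \left(- 2 \left(-6 + \frac{1}{5} \left(-4\right)\right) \left(7 + \left(-6 + \frac{1}{5} \left(-4\right)\right)\right) - 53\right)} - \frac{41}{147}\right) \left(-49\right) = \left(\frac{1}{13 \left(- 2 \left(-6 - \frac{4}{5}\right) \left(7 - \frac{34}{5}\right) - 53\right)} - \frac{41}{147}\right) \left(-49\right) = \left(\frac{1}{13 \left(\left(-2\right) \left(- \frac{34}{5}\right) \left(7 - \frac{34}{5}\right) - 53\right)} - \frac{41}{147}\right) \left(-49\right) = \left(\frac{1}{13 \left(\left(-2\right) \left(- \frac{34}{5}\right) \frac{1}{5} - 53\right)} - \frac{41}{147}\right) \left(-49\right) = \left(\frac{1}{13 \left(\frac{68}{25} - 53\right)} - \frac{41}{147}\right) \left(-49\right) = \left(\frac{1}{13 \left(- \frac{1257}{25}\right)} - \frac{41}{147}\right) \left(-49\right) = \left(\frac{1}{13} \left(- \frac{25}{1257}\right) - \frac{41}{147}\right) \left(-49\right) = \left(- \frac{25}{16341} - \frac{41}{147}\right) \left(-49\right) = \left(- \frac{224552}{800709}\right) \left(-49\right) = \frac{224552}{16341}$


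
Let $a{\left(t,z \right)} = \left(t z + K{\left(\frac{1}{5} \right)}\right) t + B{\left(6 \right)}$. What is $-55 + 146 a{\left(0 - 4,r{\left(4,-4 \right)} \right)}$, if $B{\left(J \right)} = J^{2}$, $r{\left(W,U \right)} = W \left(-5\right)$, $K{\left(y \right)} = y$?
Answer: $- \frac{208179}{5} \approx -41636.0$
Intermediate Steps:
$r{\left(W,U \right)} = - 5 W$
$a{\left(t,z \right)} = 36 + t \left(\frac{1}{5} + t z\right)$ ($a{\left(t,z \right)} = \left(t z + \frac{1}{5}\right) t + 6^{2} = \left(t z + \frac{1}{5}\right) t + 36 = \left(\frac{1}{5} + t z\right) t + 36 = t \left(\frac{1}{5} + t z\right) + 36 = 36 + t \left(\frac{1}{5} + t z\right)$)
$-55 + 146 a{\left(0 - 4,r{\left(4,-4 \right)} \right)} = -55 + 146 \left(36 + \frac{0 - 4}{5} + \left(-5\right) 4 \left(0 - 4\right)^{2}\right) = -55 + 146 \left(36 + \frac{1}{5} \left(-4\right) - 20 \left(-4\right)^{2}\right) = -55 + 146 \left(36 - \frac{4}{5} - 320\right) = -55 + 146 \left(- \frac{1424}{5}\right) = -55 - \frac{207904}{5} = - \frac{208179}{5}$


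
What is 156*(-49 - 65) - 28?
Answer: -17812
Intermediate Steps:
156*(-49 - 65) - 28 = 156*(-114) - 28 = -17784 - 28 = -17812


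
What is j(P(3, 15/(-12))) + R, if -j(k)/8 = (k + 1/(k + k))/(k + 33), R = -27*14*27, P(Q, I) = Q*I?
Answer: -17909666/1755 ≈ -10205.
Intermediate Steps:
P(Q, I) = I*Q
R = -10206 (R = -378*27 = -10206)
j(k) = -8*(k + 1/(2*k))/(33 + k) (j(k) = -8*(k + 1/(k + k))/(k + 33) = -8*(k + 1/(2*k))/(33 + k))
j(P(3, 15/(-12))) + R = 4*(-1 - 2*((15/(-12))*3)²)/((((15/(-12))*3))*(33 + (15/(-12))*3)) - 10206 = 4*(-1 - 2*((15*(-1/12))*3)²)/((((15*(-1/12))*3))*(33 + (15*(-1/12))*3)) - 10206 = 4*(-1 - 2*(-5/4*3)²)/(((-5/4*3))*(33 - 5/4*3)) - 10206 = 4*(-1 - 2*(-15/4)²)/((-15/4)*(33 - 15/4)) - 10206 = 4*(-4/15)*(-1 - 2*225/16)/(117/4) - 10206 = 4*(-4/15)*(4/117)*(-1 - 225/8) - 10206 = 4*(-4/15)*(4/117)*(-233/8) - 10206 = 1864/1755 - 10206 = -17909666/1755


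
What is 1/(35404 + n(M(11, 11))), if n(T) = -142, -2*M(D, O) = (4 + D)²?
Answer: 1/35262 ≈ 2.8359e-5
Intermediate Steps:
M(D, O) = -(4 + D)²/2
1/(35404 + n(M(11, 11))) = 1/(35404 - 142) = 1/35262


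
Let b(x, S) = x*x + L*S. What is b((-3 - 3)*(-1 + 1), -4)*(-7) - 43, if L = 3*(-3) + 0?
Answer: -295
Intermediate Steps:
L = -9 (L = -9 + 0 = -9)
b(x, S) = x² - 9*S (b(x, S) = x*x - 9*S = x² - 9*S)
b((-3 - 3)*(-1 + 1), -4)*(-7) - 43 = (((-3 - 3)*(-1 + 1))² - 9*(-4))*(-7) - 43 = ((-6*0)² + 36)*(-7) - 43 = (0² + 36)*(-7) - 43 = (0 + 36)*(-7) - 43 = 36*(-7) - 43 = -252 - 43 = -295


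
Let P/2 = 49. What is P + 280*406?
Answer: 113778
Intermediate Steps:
P = 98 (P = 2*49 = 98)
P + 280*406 = 98 + 280*406 = 98 + 113680 = 113778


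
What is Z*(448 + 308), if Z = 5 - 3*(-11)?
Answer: 28728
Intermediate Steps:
Z = 38 (Z = 5 + 33 = 38)
Z*(448 + 308) = 38*(448 + 308) = 38*756 = 28728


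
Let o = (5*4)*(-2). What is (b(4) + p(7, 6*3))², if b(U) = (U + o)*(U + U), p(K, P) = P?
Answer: 72900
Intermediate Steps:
o = -40 (o = 20*(-2) = -40)
b(U) = 2*U*(-40 + U) (b(U) = (U - 40)*(U + U) = (-40 + U)*(2*U) = 2*U*(-40 + U))
(b(4) + p(7, 6*3))² = (2*4*(-40 + 4) + 6*3)² = (2*4*(-36) + 18)² = (-288 + 18)² = (-270)² = 72900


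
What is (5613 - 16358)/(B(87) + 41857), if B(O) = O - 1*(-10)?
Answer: -10745/41954 ≈ -0.25611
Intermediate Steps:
B(O) = 10 + O (B(O) = O + 10 = 10 + O)
(5613 - 16358)/(B(87) + 41857) = (5613 - 16358)/((10 + 87) + 41857) = -10745/(97 + 41857) = -10745/41954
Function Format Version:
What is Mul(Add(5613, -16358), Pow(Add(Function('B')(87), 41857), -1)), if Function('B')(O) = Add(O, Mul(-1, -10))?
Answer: Rational(-10745, 41954) ≈ -0.25611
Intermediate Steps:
Function('B')(O) = Add(10, O) (Function('B')(O) = Add(O, 10) = Add(10, O))
Mul(Add(5613, -16358), Pow(Add(Function('B')(87), 41857), -1)) = Mul(Add(5613, -16358), Pow(Add(Add(10, 87), 41857), -1)) = Mul(-10745, Pow(Add(97, 41857), -1)) = Mul(-10745, Pow(41954, -1)) = Mul(-10745, Rational(1, 41954)) = Rational(-10745, 41954)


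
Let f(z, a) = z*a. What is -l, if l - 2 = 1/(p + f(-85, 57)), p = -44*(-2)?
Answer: -9513/4757 ≈ -1.9998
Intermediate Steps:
f(z, a) = a*z
p = 88
l = 9513/4757 (l = 2 + 1/(88 + 57*(-85)) = 2 + 1/(88 - 4845) = 2 + 1/(-4757) = 2 - 1/4757 = 9513/4757 ≈ 1.9998)
-l = -1*9513/4757 = -9513/4757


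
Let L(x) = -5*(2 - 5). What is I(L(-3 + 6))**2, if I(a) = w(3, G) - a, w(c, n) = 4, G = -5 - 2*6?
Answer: 121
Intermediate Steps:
L(x) = 15 (L(x) = -5*(-3) = 15)
G = -17 (G = -5 - 12 = -17)
I(a) = 4 - a
I(L(-3 + 6))**2 = (4 - 1*15)**2 = (4 - 15)**2 = (-11)**2 = 121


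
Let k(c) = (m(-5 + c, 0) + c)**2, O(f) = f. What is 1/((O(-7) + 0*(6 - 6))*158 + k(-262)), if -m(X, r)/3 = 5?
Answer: 1/75623 ≈ 1.3223e-5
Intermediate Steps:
m(X, r) = -15 (m(X, r) = -3*5 = -15)
k(c) = (-15 + c)**2
1/((O(-7) + 0*(6 - 6))*158 + k(-262)) = 1/((-7 + 0*(6 - 6))*158 + (-15 - 262)**2) = 1/((-7 + 0*0)*158 + (-277)**2) = 1/((-7 + 0)*158 + 76729) = 1/(-7*158 + 76729) = 1/(-1106 + 76729) = 1/75623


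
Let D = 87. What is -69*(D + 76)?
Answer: -11247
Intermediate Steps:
-69*(D + 76) = -69*(87 + 76) = -69*163 = -11247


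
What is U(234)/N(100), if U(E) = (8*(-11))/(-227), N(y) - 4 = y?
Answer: 11/2951 ≈ 0.0037276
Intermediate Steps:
N(y) = 4 + y
U(E) = 88/227 (U(E) = -88*(-1/227) = 88/227)
U(234)/N(100) = 88/(227*(4 + 100)) = (88/227)/104 = (88/227)*(1/104) = 11/2951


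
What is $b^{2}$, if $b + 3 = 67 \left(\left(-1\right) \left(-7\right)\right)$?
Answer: $217156$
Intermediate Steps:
$b = 466$ ($b = -3 + 67 \left(\left(-1\right) \left(-7\right)\right) = -3 + 67 \cdot 7 = -3 + 469 = 466$)
$b^{2} = 466^{2} = 217156$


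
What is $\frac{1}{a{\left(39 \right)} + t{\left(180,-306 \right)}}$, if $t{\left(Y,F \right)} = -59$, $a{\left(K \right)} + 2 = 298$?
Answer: $\frac{1}{237} \approx 0.0042194$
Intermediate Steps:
$a{\left(K \right)} = 296$ ($a{\left(K \right)} = -2 + 298 = 296$)
$\frac{1}{a{\left(39 \right)} + t{\left(180,-306 \right)}} = \frac{1}{296 - 59} = \frac{1}{237}$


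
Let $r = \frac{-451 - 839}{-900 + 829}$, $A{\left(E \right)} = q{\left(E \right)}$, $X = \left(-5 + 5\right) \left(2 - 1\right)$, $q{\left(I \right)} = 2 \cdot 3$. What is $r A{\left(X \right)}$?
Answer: $\frac{7740}{71} \approx 109.01$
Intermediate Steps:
$q{\left(I \right)} = 6$
$X = 0$ ($X = 0 \cdot 1 = 0$)
$A{\left(E \right)} = 6$
$r = \frac{1290}{71}$ ($r = - \frac{1290}{-71} = \left(-1290\right) \left(- \frac{1}{71}\right) = \frac{1290}{71} \approx 18.169$)
$r A{\left(X \right)} = \frac{1290}{71} \cdot 6 = \frac{7740}{71}$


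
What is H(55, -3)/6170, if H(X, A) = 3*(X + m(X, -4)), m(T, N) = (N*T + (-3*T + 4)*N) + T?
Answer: 801/3085 ≈ 0.25964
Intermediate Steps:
m(T, N) = T + N*T + N*(4 - 3*T) (m(T, N) = (N*T + (4 - 3*T)*N) + T = (N*T + N*(4 - 3*T)) + T = T + N*T + N*(4 - 3*T))
H(X, A) = -48 + 30*X (H(X, A) = 3*(X + (X + 4*(-4) - 2*(-4)*X)) = 3*(X + (X - 16 + 8*X)) = 3*(X + (-16 + 9*X)) = 3*(-16 + 10*X) = -48 + 30*X)
H(55, -3)/6170 = (-48 + 30*55)/6170 = (-48 + 1650)*(1/6170) = 1602*(1/6170) = 801/3085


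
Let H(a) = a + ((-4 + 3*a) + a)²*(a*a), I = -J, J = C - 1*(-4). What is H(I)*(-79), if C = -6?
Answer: -5214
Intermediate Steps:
J = -2 (J = -6 - 1*(-4) = -6 + 4 = -2)
I = 2 (I = -1*(-2) = 2)
H(a) = a + a²*(-4 + 4*a)² (H(a) = a + (-4 + 4*a)²*a² = a + a²*(-4 + 4*a)²)
H(I)*(-79) = (2*(1 + 16*2*(-1 + 2)²))*(-79) = (2*(1 + 16*2*1²))*(-79) = (2*(1 + 16*2*1))*(-79) = (2*(1 + 32))*(-79) = (2*33)*(-79) = 66*(-79) = -5214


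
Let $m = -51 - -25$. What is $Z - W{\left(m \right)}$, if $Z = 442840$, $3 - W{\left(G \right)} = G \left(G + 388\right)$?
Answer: $433425$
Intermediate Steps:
$m = -26$ ($m = -51 + 25 = -26$)
$W{\left(G \right)} = 3 - G \left(388 + G\right)$ ($W{\left(G \right)} = 3 - G \left(G + 388\right) = 3 - G \left(388 + G\right)$)
$Z - W{\left(m \right)} = 442840 - \left(3 - \left(-26\right)^{2} - -10088\right) = 442840 - \left(3 - 676 + 10088\right) = 442840 - 9415 = 433425$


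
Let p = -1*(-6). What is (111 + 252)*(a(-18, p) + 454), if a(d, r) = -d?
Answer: 171336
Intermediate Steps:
p = 6
(111 + 252)*(a(-18, p) + 454) = (111 + 252)*(-1*(-18) + 454) = 363*(18 + 454) = 363*472 = 171336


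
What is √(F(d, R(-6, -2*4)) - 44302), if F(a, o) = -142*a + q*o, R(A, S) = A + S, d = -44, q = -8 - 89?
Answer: 2*I*√9174 ≈ 191.56*I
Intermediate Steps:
q = -97
F(a, o) = -142*a - 97*o
√(F(d, R(-6, -2*4)) - 44302) = √((-142*(-44) - 97*(-6 - 2*4)) - 44302) = √((6248 - 97*(-6 - 8)) - 44302) = √((6248 - 97*(-14)) - 44302) = √((6248 + 1358) - 44302) = √(7606 - 44302) = √(-36696) = 2*I*√9174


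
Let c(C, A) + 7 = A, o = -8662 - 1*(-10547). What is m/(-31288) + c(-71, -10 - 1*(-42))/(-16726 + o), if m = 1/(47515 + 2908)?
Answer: -39440885441/23413678422984 ≈ -0.0016845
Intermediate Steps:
o = 1885 (o = -8662 + 10547 = 1885)
m = 1/50423 ≈ 1.9832e-5
c(C, A) = -7 + A
m/(-31288) + c(-71, -10 - 1*(-42))/(-16726 + o) = (1/50423)/(-31288) + (-7 + (-10 - 1*(-42)))/(-16726 + 1885) = (1/50423)*(-1/31288) + (-7 + (-10 + 42))/(-14841) = -1/1577634824 + (-7 + 32)*(-1/14841) = -1/1577634824 + 25*(-1/14841) = -1/1577634824 - 25/14841 = -39440885441/23413678422984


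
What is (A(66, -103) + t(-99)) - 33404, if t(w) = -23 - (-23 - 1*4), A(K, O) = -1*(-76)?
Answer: -33324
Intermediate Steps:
A(K, O) = 76
t(w) = 4 (t(w) = -23 - (-23 - 4) = -23 - 1*(-27) = -23 + 27 = 4)
(A(66, -103) + t(-99)) - 33404 = (76 + 4) - 33404 = 80 - 33404 = -33324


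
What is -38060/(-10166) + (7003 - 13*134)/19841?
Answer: 404315893/100851803 ≈ 4.0090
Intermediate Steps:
-38060/(-10166) + (7003 - 13*134)/19841 = -38060*(-1/10166) + (7003 - 1742)*(1/19841) = 19030/5083 + 5261*(1/19841) = 19030/5083 + 5261/19841 = 404315893/100851803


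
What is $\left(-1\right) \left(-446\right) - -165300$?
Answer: $165746$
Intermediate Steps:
$\left(-1\right) \left(-446\right) - -165300 = 446 + 165300 = 165746$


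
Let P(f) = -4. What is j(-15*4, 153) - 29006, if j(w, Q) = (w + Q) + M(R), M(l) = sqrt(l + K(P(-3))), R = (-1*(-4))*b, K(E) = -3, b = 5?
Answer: -28913 + sqrt(17) ≈ -28909.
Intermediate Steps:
R = 20 (R = -1*(-4)*5 = 4*5 = 20)
M(l) = sqrt(-3 + l) (M(l) = sqrt(l - 3) = sqrt(-3 + l))
j(w, Q) = Q + w + sqrt(17) (j(w, Q) = (w + Q) + sqrt(-3 + 20) = (Q + w) + sqrt(17) = Q + w + sqrt(17))
j(-15*4, 153) - 29006 = (153 - 15*4 + sqrt(17)) - 29006 = (153 - 60 + sqrt(17)) - 29006 = (93 + sqrt(17)) - 29006 = -28913 + sqrt(17)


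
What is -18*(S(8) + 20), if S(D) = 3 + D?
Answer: -558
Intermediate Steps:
-18*(S(8) + 20) = -18*((3 + 8) + 20) = -18*(11 + 20) = -18*31 = -558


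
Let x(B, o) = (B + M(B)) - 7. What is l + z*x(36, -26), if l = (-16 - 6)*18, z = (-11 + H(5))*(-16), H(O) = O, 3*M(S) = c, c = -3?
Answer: 2292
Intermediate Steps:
M(S) = -1 (M(S) = (1/3)*(-3) = -1)
x(B, o) = -8 + B (x(B, o) = (B - 1) - 7 = (-1 + B) - 7 = -8 + B)
z = 96 (z = (-11 + 5)*(-16) = -6*(-16) = 96)
l = -396 (l = -22*18 = -396)
l + z*x(36, -26) = -396 + 96*(-8 + 36) = -396 + 96*28 = -396 + 2688 = 2292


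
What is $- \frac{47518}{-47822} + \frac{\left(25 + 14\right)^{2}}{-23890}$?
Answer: $\frac{531233879}{571233790} \approx 0.92998$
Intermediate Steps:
$- \frac{47518}{-47822} + \frac{\left(25 + 14\right)^{2}}{-23890} = \left(-47518\right) \left(- \frac{1}{47822}\right) + 39^{2} \left(- \frac{1}{23890}\right) = \frac{23759}{23911} + 1521 \left(- \frac{1}{23890}\right) = \frac{23759}{23911} - \frac{1521}{23890} = \frac{531233879}{571233790}$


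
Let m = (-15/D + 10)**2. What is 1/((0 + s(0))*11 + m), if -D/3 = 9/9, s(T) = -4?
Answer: 1/181 ≈ 0.0055249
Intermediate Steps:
D = -3 (D = -27/9 = -3*1 = -3)
m = 225 (m = (-15/(-3) + 10)**2 = (-15*(-1/3) + 10)**2 = (5 + 10)**2 = 15**2 = 225)
1/((0 + s(0))*11 + m) = 1/((0 - 4)*11 + 225) = 1/(-4*11 + 225) = 1/(-44 + 225) = 1/181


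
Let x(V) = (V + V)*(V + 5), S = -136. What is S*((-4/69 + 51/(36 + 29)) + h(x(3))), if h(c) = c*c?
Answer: -1405791064/4485 ≈ -3.1344e+5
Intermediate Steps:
x(V) = 2*V*(5 + V) (x(V) = (2*V)*(5 + V) = 2*V*(5 + V))
h(c) = c**2
S*((-4/69 + 51/(36 + 29)) + h(x(3))) = -136*((-4/69 + 51/(36 + 29)) + (2*3*(5 + 3))**2) = -136*((-4*1/69 + 51/65) + (2*3*8)**2) = -136*((-4/69 + 51*(1/65)) + 48**2) = -136*((-4/69 + 51/65) + 2304) = -136*(3259/4485 + 2304) = -136*10336699/4485 = -1405791064/4485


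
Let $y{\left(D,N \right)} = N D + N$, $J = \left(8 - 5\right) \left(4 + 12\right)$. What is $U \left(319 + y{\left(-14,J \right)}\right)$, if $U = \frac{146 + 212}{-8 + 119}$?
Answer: $- \frac{109190}{111} \approx -983.69$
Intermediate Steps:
$J = 48$ ($J = 3 \cdot 16 = 48$)
$U = \frac{358}{111} \approx 3.2252$
$y{\left(D,N \right)} = N + D N$ ($y{\left(D,N \right)} = D N + N = N + D N$)
$U \left(319 + y{\left(-14,J \right)}\right) = \frac{358 \left(319 + 48 \left(1 - 14\right)\right)}{111} = \frac{358 \left(319 + 48 \left(-13\right)\right)}{111} = \frac{358 \left(319 - 624\right)}{111} = \frac{358}{111} \left(-305\right) = - \frac{109190}{111}$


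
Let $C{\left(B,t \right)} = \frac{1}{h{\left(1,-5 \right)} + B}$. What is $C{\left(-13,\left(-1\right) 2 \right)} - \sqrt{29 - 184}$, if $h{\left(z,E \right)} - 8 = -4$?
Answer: $- \frac{1}{9} - i \sqrt{155} \approx -0.11111 - 12.45 i$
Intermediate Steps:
$h{\left(z,E \right)} = 4$ ($h{\left(z,E \right)} = 8 - 4 = 4$)
$C{\left(B,t \right)} = \frac{1}{4 + B}$
$C{\left(-13,\left(-1\right) 2 \right)} - \sqrt{29 - 184} = \frac{1}{4 - 13} - \sqrt{29 - 184} = \frac{1}{-9} - \sqrt{-155} = - \frac{1}{9} - i \sqrt{155}$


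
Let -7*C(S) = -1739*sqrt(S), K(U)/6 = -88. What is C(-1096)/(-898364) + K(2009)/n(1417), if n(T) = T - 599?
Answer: -264/409 - 1739*I*sqrt(274)/3144274 ≈ -0.64548 - 0.0091549*I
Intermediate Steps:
K(U) = -528 (K(U) = 6*(-88) = -528)
C(S) = 1739*sqrt(S)/7 (C(S) = -(-1739)*sqrt(S)/7 = 1739*sqrt(S)/7)
n(T) = -599 + T
C(-1096)/(-898364) + K(2009)/n(1417) = (1739*sqrt(-1096)/7)/(-898364) - 528/(-599 + 1417) = (1739*(2*I*sqrt(274))/7)*(-1/898364) - 528/818 = (3478*I*sqrt(274)/7)*(-1/898364) - 528*1/818 = -1739*I*sqrt(274)/3144274 - 264/409 = -264/409 - 1739*I*sqrt(274)/3144274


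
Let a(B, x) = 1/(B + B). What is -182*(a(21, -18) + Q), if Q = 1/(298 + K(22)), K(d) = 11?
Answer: -507/103 ≈ -4.9223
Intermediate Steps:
a(B, x) = 1/(2*B)
Q = 1/309 (Q = 1/(298 + 11) = 1/309 ≈ 0.0032362)
-182*(a(21, -18) + Q) = -182*((½)/21 + 1/309) = -182*((½)*(1/21) + 1/309) = -182*(1/42 + 1/309) = -182*39/1442 = -507/103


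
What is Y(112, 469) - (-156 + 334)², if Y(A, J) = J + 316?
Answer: -30899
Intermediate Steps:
Y(A, J) = 316 + J
Y(112, 469) - (-156 + 334)² = (316 + 469) - (-156 + 334)² = 785 - 1*178² = 785 - 1*31684 = 785 - 31684 = -30899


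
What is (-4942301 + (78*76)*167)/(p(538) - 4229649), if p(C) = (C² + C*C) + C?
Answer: 3952325/3650223 ≈ 1.0828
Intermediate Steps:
p(C) = C + 2*C² (p(C) = (C² + C²) + C = 2*C² + C = C + 2*C²)
(-4942301 + (78*76)*167)/(p(538) - 4229649) = (-4942301 + (78*76)*167)/(538*(1 + 2*538) - 4229649) = (-4942301 + 5928*167)/(538*(1 + 1076) - 4229649) = (-4942301 + 989976)/(538*1077 - 4229649) = -3952325/(579426 - 4229649) = -3952325/(-3650223) = -3952325*(-1/3650223) = 3952325/3650223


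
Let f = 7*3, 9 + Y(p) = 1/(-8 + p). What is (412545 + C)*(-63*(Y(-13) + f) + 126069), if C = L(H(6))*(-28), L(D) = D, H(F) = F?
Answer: 51677436132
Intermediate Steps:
Y(p) = -9 + 1/(-8 + p)
C = -168 (C = 6*(-28) = -168)
f = 21
(412545 + C)*(-63*(Y(-13) + f) + 126069) = (412545 - 168)*(-63*((73 - 9*(-13))/(-8 - 13) + 21) + 126069) = 412377*(-63*((73 + 117)/(-21) + 21) + 126069) = 412377*(-63*(-1/21*190 + 21) + 126069) = 412377*(-63*(-190/21 + 21) + 126069) = 412377*(-63*251/21 + 126069) = 412377*(-753 + 126069) = 412377*125316 = 51677436132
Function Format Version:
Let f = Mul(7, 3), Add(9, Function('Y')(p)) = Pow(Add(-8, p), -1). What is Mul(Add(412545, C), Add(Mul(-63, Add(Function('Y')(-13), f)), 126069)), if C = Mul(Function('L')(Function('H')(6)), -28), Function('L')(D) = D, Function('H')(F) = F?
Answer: 51677436132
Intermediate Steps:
Function('Y')(p) = Add(-9, Pow(Add(-8, p), -1))
C = -168 (C = Mul(6, -28) = -168)
f = 21
Mul(Add(412545, C), Add(Mul(-63, Add(Function('Y')(-13), f)), 126069)) = Mul(Add(412545, -168), Add(Mul(-63, Add(Mul(Pow(Add(-8, -13), -1), Add(73, Mul(-9, -13))), 21)), 126069)) = Mul(412377, Add(Mul(-63, Add(Mul(Pow(-21, -1), Add(73, 117)), 21)), 126069)) = Mul(412377, Add(Mul(-63, Add(Mul(Rational(-1, 21), 190), 21)), 126069)) = Mul(412377, Add(Mul(-63, Add(Rational(-190, 21), 21)), 126069)) = Mul(412377, Add(Mul(-63, Rational(251, 21)), 126069)) = Mul(412377, Add(-753, 126069)) = Mul(412377, 125316) = 51677436132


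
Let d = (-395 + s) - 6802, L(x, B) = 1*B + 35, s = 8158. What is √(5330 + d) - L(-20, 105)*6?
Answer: -840 + 3*√699 ≈ -760.68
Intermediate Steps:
L(x, B) = 35 + B (L(x, B) = B + 35 = 35 + B)
d = 961 (d = (-395 + 8158) - 6802 = 7763 - 6802 = 961)
√(5330 + d) - L(-20, 105)*6 = √(5330 + 961) - (35 + 105)*6 = √6291 - 140*6 = 3*√699 - 1*840 = 3*√699 - 840 = -840 + 3*√699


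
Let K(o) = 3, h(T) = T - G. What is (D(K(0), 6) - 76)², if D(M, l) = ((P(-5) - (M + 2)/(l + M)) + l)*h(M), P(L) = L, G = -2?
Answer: 440896/81 ≈ 5443.2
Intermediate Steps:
h(T) = 2 + T (h(T) = T - 1*(-2) = T + 2 = 2 + T)
D(M, l) = (2 + M)*(-5 + l - (2 + M)/(M + l)) (D(M, l) = ((-5 - (M + 2)/(l + M)) + l)*(2 + M) = ((-5 - (2 + M)/(M + l)) + l)*(2 + M) = (-5 + l - (2 + M)/(M + l))*(2 + M) = (2 + M)*(-5 + l - (2 + M)/(M + l)))
(D(K(0), 6) - 76)² = ((2 + 3)*(-2 + 6² - 6*3 - 5*6 + 3*6)/(3 + 6) - 76)² = (5*(-2 + 36 - 18 - 30 + 18)/9 - 76)² = ((⅑)*5*4 - 76)² = (20/9 - 76)² = (-664/9)² = 440896/81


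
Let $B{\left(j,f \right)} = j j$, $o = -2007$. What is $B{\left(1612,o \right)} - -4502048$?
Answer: $7100592$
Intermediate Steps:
$B{\left(j,f \right)} = j^{2}$
$B{\left(1612,o \right)} - -4502048 = 1612^{2} - -4502048 = 2598544 + 4502048 = 7100592$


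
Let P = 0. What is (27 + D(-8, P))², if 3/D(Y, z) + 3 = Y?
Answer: 86436/121 ≈ 714.35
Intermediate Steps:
D(Y, z) = 3/(-3 + Y)
(27 + D(-8, P))² = (27 + 3/(-3 - 8))² = (27 + 3/(-11))² = (27 + 3*(-1/11))² = (27 - 3/11)² = (294/11)² = 86436/121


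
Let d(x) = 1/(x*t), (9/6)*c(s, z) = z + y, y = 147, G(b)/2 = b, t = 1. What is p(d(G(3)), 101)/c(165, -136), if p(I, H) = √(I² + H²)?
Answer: 13*√2173/44 ≈ 13.773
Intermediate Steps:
G(b) = 2*b
c(s, z) = 98 + 2*z/3 (c(s, z) = 2*(z + 147)/3 = 2*(147 + z)/3 = 98 + 2*z/3)
d(x) = 1/x (d(x) = 1/(x*1) = 1/x)
p(I, H) = √(H² + I²)
p(d(G(3)), 101)/c(165, -136) = √(101² + (1/(2*3))²)/(98 + (⅔)*(-136)) = √(10201 + (1/6)²)/(98 - 272/3) = √(10201 + (⅙)²)/(22/3) = √(10201 + 1/36)*(3/22) = √(367237/36)*(3/22) = (13*√2173/6)*(3/22) = 13*√2173/44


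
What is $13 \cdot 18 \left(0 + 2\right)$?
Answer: $468$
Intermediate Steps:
$13 \cdot 18 \left(0 + 2\right) = 234 \cdot 2 = 468$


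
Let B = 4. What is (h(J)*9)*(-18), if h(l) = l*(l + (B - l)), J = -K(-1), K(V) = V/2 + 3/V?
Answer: -2268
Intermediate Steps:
K(V) = V/2 + 3/V (K(V) = V*(1/2) + 3/V = V/2 + 3/V)
J = 7/2 (J = -((1/2)*(-1) + 3/(-1)) = -(-1/2 + 3*(-1)) = -(-1/2 - 3) = -1*(-7/2) = 7/2 ≈ 3.5000)
h(l) = 4*l (h(l) = l*(l + (4 - l)) = l*4 = 4*l)
(h(J)*9)*(-18) = ((4*(7/2))*9)*(-18) = (14*9)*(-18) = 126*(-18) = -2268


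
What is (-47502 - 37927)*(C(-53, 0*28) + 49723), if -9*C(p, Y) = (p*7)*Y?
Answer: -4247786167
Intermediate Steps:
C(p, Y) = -7*Y*p/9 (C(p, Y) = -p*7*Y/9 = -7*p*Y/9 = -7*Y*p/9)
(-47502 - 37927)*(C(-53, 0*28) + 49723) = (-47502 - 37927)*(-7/9*0*28*(-53) + 49723) = -85429*(-7/9*0*(-53) + 49723) = -85429*(0 + 49723) = -85429*49723 = -4247786167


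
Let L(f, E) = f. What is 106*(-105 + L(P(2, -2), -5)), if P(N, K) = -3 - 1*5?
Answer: -11978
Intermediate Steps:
P(N, K) = -8 (P(N, K) = -3 - 5 = -8)
106*(-105 + L(P(2, -2), -5)) = 106*(-105 - 8) = 106*(-113) = -11978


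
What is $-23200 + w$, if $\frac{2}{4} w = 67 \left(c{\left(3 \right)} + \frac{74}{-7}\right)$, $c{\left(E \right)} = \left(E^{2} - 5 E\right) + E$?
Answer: $- \frac{175130}{7} \approx -25019.0$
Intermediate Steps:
$c{\left(E \right)} = E^{2} - 4 E$
$w = - \frac{12730}{7}$ ($w = 2 \cdot 67 \left(3 \left(-4 + 3\right) + \frac{74}{-7}\right) = 2 \cdot 67 \left(3 \left(-1\right) + 74 \left(- \frac{1}{7}\right)\right) = 2 \cdot 67 \left(-3 - \frac{74}{7}\right) = 2 \cdot 67 \left(- \frac{95}{7}\right) = 2 \left(- \frac{6365}{7}\right) = - \frac{12730}{7} \approx -1818.6$)
$-23200 + w = -23200 - \frac{12730}{7} = - \frac{175130}{7}$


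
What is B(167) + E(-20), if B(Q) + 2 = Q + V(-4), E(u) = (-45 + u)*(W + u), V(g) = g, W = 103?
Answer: -5234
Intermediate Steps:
E(u) = (-45 + u)*(103 + u)
B(Q) = -6 + Q (B(Q) = -2 + (Q - 4) = -2 + (-4 + Q) = -6 + Q)
B(167) + E(-20) = (-6 + 167) + (-4635 + (-20)**2 + 58*(-20)) = 161 + (-4635 + 400 - 1160) = 161 - 5395 = -5234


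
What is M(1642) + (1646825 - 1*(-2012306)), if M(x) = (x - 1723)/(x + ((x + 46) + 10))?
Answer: 12221497459/3340 ≈ 3.6591e+6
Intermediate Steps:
M(x) = (-1723 + x)/(56 + 2*x) (M(x) = (-1723 + x)/(x + ((46 + x) + 10)) = (-1723 + x)/(x + (56 + x)) = (-1723 + x)/(56 + 2*x))
M(1642) + (1646825 - 1*(-2012306)) = (-1723 + 1642)/(2*(28 + 1642)) + (1646825 - 1*(-2012306)) = (½)*(-81)/1670 + (1646825 + 2012306) = (½)*(1/1670)*(-81) + 3659131 = -81/3340 + 3659131 = 12221497459/3340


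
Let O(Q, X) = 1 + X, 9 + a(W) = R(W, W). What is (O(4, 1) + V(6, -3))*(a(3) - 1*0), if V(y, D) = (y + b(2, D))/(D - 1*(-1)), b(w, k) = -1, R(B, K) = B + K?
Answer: 3/2 ≈ 1.5000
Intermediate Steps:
a(W) = -9 + 2*W (a(W) = -9 + (W + W) = -9 + 2*W)
V(y, D) = (-1 + y)/(1 + D) (V(y, D) = (y - 1)/(D - 1*(-1)) = (-1 + y)/(D + 1) = (-1 + y)/(1 + D))
(O(4, 1) + V(6, -3))*(a(3) - 1*0) = ((1 + 1) + (-1 + 6)/(1 - 3))*((-9 + 2*3) - 1*0) = (2 + 5/(-2))*((-9 + 6) + 0) = (2 - ½*5)*(-3 + 0) = (2 - 5/2)*(-3) = -½*(-3) = 3/2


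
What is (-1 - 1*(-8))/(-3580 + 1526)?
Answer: -7/2054 ≈ -0.0034080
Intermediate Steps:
(-1 - 1*(-8))/(-3580 + 1526) = (-1 + 8)/(-2054) = 7*(-1/2054) = -7/2054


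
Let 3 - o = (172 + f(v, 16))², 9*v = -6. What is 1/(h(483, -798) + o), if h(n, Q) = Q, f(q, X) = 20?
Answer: -1/37659 ≈ -2.6554e-5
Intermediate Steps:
v = -⅔ (v = (⅑)*(-6) = -⅔ ≈ -0.66667)
o = -36861 (o = 3 - (172 + 20)² = 3 - 1*192² = 3 - 1*36864 = 3 - 36864 = -36861)
1/(h(483, -798) + o) = 1/(-798 - 36861) = 1/(-37659) = -1/37659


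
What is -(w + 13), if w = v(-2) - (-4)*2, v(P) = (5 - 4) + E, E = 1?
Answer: -23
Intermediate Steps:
v(P) = 2 (v(P) = (5 - 4) + 1 = 1 + 1 = 2)
w = 10 (w = 2 - (-4)*2 = 2 - 4*(-2) = 2 + 8 = 10)
-(w + 13) = -(10 + 13) = -1*23 = -23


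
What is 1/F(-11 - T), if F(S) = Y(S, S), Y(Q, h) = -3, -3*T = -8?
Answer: -1/3 ≈ -0.33333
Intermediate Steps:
T = 8/3 (T = -1/3*(-8) = 8/3 ≈ 2.6667)
F(S) = -3
1/F(-11 - T) = 1/(-3) = -1/3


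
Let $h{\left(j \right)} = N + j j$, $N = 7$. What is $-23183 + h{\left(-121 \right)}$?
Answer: $-8535$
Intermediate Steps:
$h{\left(j \right)} = 7 + j^{2}$ ($h{\left(j \right)} = 7 + j j = 7 + j^{2}$)
$-23183 + h{\left(-121 \right)} = -23183 + \left(7 + \left(-121\right)^{2}\right) = -23183 + \left(7 + 14641\right) = -23183 + 14648 = -8535$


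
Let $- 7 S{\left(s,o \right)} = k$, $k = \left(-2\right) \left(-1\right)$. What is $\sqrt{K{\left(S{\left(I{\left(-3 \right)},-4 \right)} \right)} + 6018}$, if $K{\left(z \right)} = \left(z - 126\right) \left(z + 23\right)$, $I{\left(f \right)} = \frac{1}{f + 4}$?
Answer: $\frac{17 \sqrt{534}}{7} \approx 56.12$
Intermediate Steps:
$k = 2$
$I{\left(f \right)} = \frac{1}{4 + f}$
$S{\left(s,o \right)} = - \frac{2}{7}$ ($S{\left(s,o \right)} = \left(- \frac{1}{7}\right) 2 = - \frac{2}{7}$)
$K{\left(z \right)} = \left(-126 + z\right) \left(23 + z\right)$
$\sqrt{K{\left(S{\left(I{\left(-3 \right)},-4 \right)} \right)} + 6018} = \sqrt{\left(-2898 + \left(- \frac{2}{7}\right)^{2} - - \frac{206}{7}\right) + 6018} = \sqrt{\left(-2898 + \frac{4}{49} + \frac{206}{7}\right) + 6018} = \sqrt{- \frac{140556}{49} + 6018} = \sqrt{\frac{154326}{49}} = \frac{17 \sqrt{534}}{7}$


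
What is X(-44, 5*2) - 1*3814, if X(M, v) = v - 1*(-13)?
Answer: -3791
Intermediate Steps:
X(M, v) = 13 + v (X(M, v) = v + 13 = 13 + v)
X(-44, 5*2) - 1*3814 = (13 + 5*2) - 1*3814 = (13 + 10) - 3814 = 23 - 3814 = -3791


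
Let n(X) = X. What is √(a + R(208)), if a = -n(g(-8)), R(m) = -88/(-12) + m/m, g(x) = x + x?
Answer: √219/3 ≈ 4.9329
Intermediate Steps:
g(x) = 2*x
R(m) = 25/3 (R(m) = -88*(-1/12) + 1 = 22/3 + 1 = 25/3)
a = 16 (a = -2*(-8) = -1*(-16) = 16)
√(a + R(208)) = √(16 + 25/3) = √(73/3) = √219/3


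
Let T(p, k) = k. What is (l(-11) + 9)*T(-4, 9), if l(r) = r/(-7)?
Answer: 666/7 ≈ 95.143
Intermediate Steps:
l(r) = -r/7 (l(r) = r*(-⅐) = -r/7)
(l(-11) + 9)*T(-4, 9) = (-⅐*(-11) + 9)*9 = (11/7 + 9)*9 = (74/7)*9 = 666/7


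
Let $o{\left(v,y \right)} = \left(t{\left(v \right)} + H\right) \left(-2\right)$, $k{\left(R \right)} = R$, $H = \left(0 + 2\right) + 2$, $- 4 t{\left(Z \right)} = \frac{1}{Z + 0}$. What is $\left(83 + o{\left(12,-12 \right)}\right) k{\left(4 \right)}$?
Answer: $\frac{1801}{6} \approx 300.17$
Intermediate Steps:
$t{\left(Z \right)} = - \frac{1}{4 Z}$ ($t{\left(Z \right)} = - \frac{1}{4 \left(Z + 0\right)} = - \frac{1}{4 Z}$)
$H = 4$ ($H = 2 + 2 = 4$)
$o{\left(v,y \right)} = -8 + \frac{1}{2 v}$ ($o{\left(v,y \right)} = \left(- \frac{1}{4 v} + 4\right) \left(-2\right) = \left(4 - \frac{1}{4 v}\right) \left(-2\right) = -8 + \frac{1}{2 v}$)
$\left(83 + o{\left(12,-12 \right)}\right) k{\left(4 \right)} = \left(83 - \left(8 - \frac{1}{2 \cdot 12}\right)\right) 4 = \left(83 + \left(-8 + \frac{1}{2} \cdot \frac{1}{12}\right)\right) 4 = \left(83 + \left(-8 + \frac{1}{24}\right)\right) 4 = \left(83 - \frac{191}{24}\right) 4 = \frac{1801}{24} \cdot 4 = \frac{1801}{6}$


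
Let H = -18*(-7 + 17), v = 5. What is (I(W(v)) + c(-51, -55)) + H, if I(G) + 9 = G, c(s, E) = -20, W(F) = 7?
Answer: -202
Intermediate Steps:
H = -180 (H = -18*10 = -180)
I(G) = -9 + G
(I(W(v)) + c(-51, -55)) + H = ((-9 + 7) - 20) - 180 = (-2 - 20) - 180 = -22 - 180 = -202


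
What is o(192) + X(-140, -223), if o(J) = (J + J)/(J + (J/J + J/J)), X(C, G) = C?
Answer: -13388/97 ≈ -138.02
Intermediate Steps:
o(J) = 2*J/(2 + J) (o(J) = (2*J)/(J + (1 + 1)) = (2*J)/(J + 2) = (2*J)/(2 + J) = 2*J/(2 + J))
o(192) + X(-140, -223) = 2*192/(2 + 192) - 140 = 2*192/194 - 140 = 2*192*(1/194) - 140 = 192/97 - 140 = -13388/97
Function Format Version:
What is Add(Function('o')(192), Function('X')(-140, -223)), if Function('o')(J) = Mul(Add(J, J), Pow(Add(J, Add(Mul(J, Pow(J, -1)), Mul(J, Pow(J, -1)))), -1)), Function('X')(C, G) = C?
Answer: Rational(-13388, 97) ≈ -138.02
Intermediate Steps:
Function('o')(J) = Mul(2, J, Pow(Add(2, J), -1)) (Function('o')(J) = Mul(Mul(2, J), Pow(Add(J, Add(1, 1)), -1)) = Mul(Mul(2, J), Pow(Add(J, 2), -1)) = Mul(Mul(2, J), Pow(Add(2, J), -1)) = Mul(2, J, Pow(Add(2, J), -1)))
Add(Function('o')(192), Function('X')(-140, -223)) = Add(Mul(2, 192, Pow(Add(2, 192), -1)), -140) = Add(Mul(2, 192, Pow(194, -1)), -140) = Add(Mul(2, 192, Rational(1, 194)), -140) = Add(Rational(192, 97), -140) = Rational(-13388, 97)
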